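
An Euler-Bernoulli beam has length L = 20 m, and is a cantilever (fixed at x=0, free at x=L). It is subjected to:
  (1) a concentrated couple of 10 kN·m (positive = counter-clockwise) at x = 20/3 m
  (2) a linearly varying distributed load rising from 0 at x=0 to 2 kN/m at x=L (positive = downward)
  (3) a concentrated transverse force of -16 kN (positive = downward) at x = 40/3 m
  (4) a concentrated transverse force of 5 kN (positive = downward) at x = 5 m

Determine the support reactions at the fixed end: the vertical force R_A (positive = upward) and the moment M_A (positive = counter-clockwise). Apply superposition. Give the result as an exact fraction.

Load 1 — applied couple M₀=10 kN·m at a=20/3 m (b=L-a=40/3):
  R_A = 0 kN
  M_A = -M₀ = -10 kN·m
Load 2 — triangular load w₀=2 kN/m (0→w₀ over full span):
  R_A = w₀L/2 = 2·20/2 = 20 kN
  M_A = w₀L²/3 = 2·20²/3 = 800/3 kN·m
Load 3 — point force P=-16 kN at a=40/3 m (b=L-a=20/3):
  R_A = P = (-16) = -16 kN
  M_A = Pa = (-16)·(40/3) = -640/3 kN·m
Load 4 — point force P=5 kN at a=5 m (b=L-a=15):
  R_A = P = 5 kN
  M_A = Pa = 5·5 = 25 kN·m
Superposition: R_A = 9 kN, M_A = 205/3 kN·m

R_A = 9 kN, M_A = 205/3 kN·m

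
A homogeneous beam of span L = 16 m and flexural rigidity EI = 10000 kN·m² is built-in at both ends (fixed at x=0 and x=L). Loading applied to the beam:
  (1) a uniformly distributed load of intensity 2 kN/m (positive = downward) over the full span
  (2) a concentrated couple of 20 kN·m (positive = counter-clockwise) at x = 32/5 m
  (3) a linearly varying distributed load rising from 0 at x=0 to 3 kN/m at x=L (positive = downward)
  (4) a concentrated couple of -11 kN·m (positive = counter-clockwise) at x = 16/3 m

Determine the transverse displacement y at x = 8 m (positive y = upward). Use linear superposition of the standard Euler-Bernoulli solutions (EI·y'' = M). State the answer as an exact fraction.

Load 1 — uniform load w=2 kN/m over full span:
  y_1 = -wx²(L-x)²/(24EI) = -2·8²·(16-8)²/(24·10000) = -64/1875 m
Load 2 — applied couple M₀=20 kN·m at a=32/5 m (b=L-a=48/5):
  y_2 = (R_Ax³/6 - M_Ax²/2 - M₀(x-a)²/2)/EI  [x>a] with R_A=9/5, M_A=12/5 = ((9/5)·8³/6 - (12/5)·8²/2 - 20·(8-(32/5))²/2)/10000 = 16/3125 m
Load 3 — triangular load w₀=3 kN/m (0→w₀ over full span):
  y_3 = -w₀x²(L-x)²(x+2L)/(120LEI) = -3·8²·(16-8)²·(8+2·16)/(120·16·10000) = -16/625 m
Load 4 — applied couple M₀=-11 kN·m at a=16/3 m (b=L-a=32/3):
  y_4 = (R_Ax³/6 - M_Ax²/2 - M₀(x-a)²/2)/EI  [x>a] with R_A=-11/12, M_A=0 = ((-11/12)·8³/6 - 0·8²/2 - (-11)·(8-(16/3))²/2)/10000 = -22/5625 m
Superposition: y = Σ y_i = -1646/28125 m ≈ -0.058524 m

y(8) = -1646/28125 m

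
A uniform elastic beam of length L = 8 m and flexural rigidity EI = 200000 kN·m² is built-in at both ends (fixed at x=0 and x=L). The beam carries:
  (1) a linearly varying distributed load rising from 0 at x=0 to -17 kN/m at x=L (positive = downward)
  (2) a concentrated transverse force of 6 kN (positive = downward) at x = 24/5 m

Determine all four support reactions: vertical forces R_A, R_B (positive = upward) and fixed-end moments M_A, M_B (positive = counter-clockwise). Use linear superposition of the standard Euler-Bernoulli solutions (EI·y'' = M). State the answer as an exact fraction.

Load 1 — triangular load w₀=-17 kN/m (0→w₀ over full span):
  R_A = 3w₀L/20 = 3·(-17)·8/20 = -102/5 kN
  M_A = w₀L²/30 = (-17)·8²/30 = -544/15 kN·m
  R_B = 7w₀L/20 = 7·(-17)·8/20 = -238/5 kN
  M_B = -w₀L²/20 = -(-17)·8²/20 = 272/5 kN·m
Load 2 — point force P=6 kN at a=24/5 m (b=L-a=16/5):
  R_A = Pb²(3a+b)/L³ = 6·(16/5)²·(3·(24/5)+(16/5))/8³ = 264/125 kN
  M_A = Pab²/L² = 6·(24/5)·(16/5)²/8² = 576/125 kN·m
  R_B = Pa²(a+3b)/L³ = 6·(24/5)²·((24/5)+3·(16/5))/8³ = 486/125 kN
  M_B = -Pa²b/L² = -6·(24/5)²·(16/5)/8² = -864/125 kN·m
Superposition: R_A = -2286/125 kN, M_A = -11872/375 kN·m, R_B = -5464/125 kN, M_B = 5936/125 kN·m

R_A = -2286/125 kN, M_A = -11872/375 kN·m, R_B = -5464/125 kN, M_B = 5936/125 kN·m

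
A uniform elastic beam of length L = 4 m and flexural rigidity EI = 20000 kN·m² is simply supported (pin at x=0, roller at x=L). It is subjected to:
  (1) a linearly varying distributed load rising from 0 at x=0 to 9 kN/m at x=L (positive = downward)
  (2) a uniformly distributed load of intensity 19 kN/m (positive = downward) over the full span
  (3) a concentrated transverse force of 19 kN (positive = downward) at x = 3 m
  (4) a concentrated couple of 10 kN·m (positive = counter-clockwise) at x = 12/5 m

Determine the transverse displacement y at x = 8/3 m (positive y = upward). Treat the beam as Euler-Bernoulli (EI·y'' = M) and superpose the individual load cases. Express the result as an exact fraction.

y(8/3) = -105499/24300000 m

Load 1 — triangular load w₀=9 kN/m (0→w₀ over full span):
  y_1 = -w₀x(7L⁴-10L²x²+3x⁴)/(360LEI) = -9·(8/3)·(7·4⁴-10·4²·(8/3)²+3·(8/3)⁴)/(360·4·20000) = -34/50625 m
Load 2 — uniform load w=19 kN/m over full span:
  y_2 = -wx(L³-2Lx²+x³)/(24EI) = -19·(8/3)·(4³-2·4·(8/3)²+(8/3)³)/(24·20000) = -418/151875 m
Load 3 — point force P=19 kN at a=3 m (b=L-a=1):
  y_3 = -Pbx(L²-b²-x²)/(6LEI)  [x≤a] = -19·1·(8/3)·(4²-1²-(8/3)²)/(6·4·20000) = -1349/1620000 m
Load 4 — applied couple M₀=10 kN·m at a=12/5 m (b=L-a=8/5):
  y_4 = (M₀x³/(6L)-M₀(x-a)²/2+C₁x)/EI  [x>a] with C₁=M₀(3b²-L²)/(6L)=-52/15 = (10·(8/3)³/(6·4)-10·((8/3)-(12/5))²/2+(-52/15)·(8/3))/20000 = -43/506250 m
Superposition: y = Σ y_i = -105499/24300000 m ≈ -0.004342 m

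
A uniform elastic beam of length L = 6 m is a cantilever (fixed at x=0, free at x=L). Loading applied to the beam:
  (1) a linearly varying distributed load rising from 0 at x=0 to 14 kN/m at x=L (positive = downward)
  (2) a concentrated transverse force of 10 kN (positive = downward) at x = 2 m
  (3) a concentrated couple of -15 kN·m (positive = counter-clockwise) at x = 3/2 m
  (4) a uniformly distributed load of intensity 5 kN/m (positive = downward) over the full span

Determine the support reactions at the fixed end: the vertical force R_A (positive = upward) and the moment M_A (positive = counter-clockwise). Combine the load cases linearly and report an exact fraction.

R_A = 82 kN, M_A = 293 kN·m

Load 1 — triangular load w₀=14 kN/m (0→w₀ over full span):
  R_A = w₀L/2 = 14·6/2 = 42 kN
  M_A = w₀L²/3 = 14·6²/3 = 168 kN·m
Load 2 — point force P=10 kN at a=2 m (b=L-a=4):
  R_A = P = 10 kN
  M_A = Pa = 10·2 = 20 kN·m
Load 3 — applied couple M₀=-15 kN·m at a=3/2 m (b=L-a=9/2):
  R_A = 0 kN
  M_A = -M₀ = -(-15) = 15 kN·m
Load 4 — uniform load w=5 kN/m over full span:
  R_A = wL = 5·6 = 30 kN
  M_A = wL²/2 = 5·6²/2 = 90 kN·m
Superposition: R_A = 82 kN, M_A = 293 kN·m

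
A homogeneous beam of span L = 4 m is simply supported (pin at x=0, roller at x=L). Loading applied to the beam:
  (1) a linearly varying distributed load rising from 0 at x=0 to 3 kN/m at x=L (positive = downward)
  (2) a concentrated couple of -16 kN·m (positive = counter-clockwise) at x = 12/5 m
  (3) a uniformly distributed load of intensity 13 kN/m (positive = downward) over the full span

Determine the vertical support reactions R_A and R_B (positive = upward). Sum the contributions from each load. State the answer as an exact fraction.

Load 1 — triangular load w₀=3 kN/m (0→w₀ over full span):
  R_A = w₀L/6 = 3·4/6 = 2 kN
  R_B = w₀L/3 = 3·4/3 = 4 kN
Load 2 — applied couple M₀=-16 kN·m at a=12/5 m (b=L-a=8/5):
  R_A = M₀/L = (-16)/4 = -4 kN
  R_B = -M₀/L = -(-16)/4 = 4 kN
Load 3 — uniform load w=13 kN/m over full span:
  R_A = wL/2 = 13·4/2 = 26 kN
  R_B = wL/2 = 13·4/2 = 26 kN
Superposition: R_A = 24 kN, R_B = 34 kN

R_A = 24 kN, R_B = 34 kN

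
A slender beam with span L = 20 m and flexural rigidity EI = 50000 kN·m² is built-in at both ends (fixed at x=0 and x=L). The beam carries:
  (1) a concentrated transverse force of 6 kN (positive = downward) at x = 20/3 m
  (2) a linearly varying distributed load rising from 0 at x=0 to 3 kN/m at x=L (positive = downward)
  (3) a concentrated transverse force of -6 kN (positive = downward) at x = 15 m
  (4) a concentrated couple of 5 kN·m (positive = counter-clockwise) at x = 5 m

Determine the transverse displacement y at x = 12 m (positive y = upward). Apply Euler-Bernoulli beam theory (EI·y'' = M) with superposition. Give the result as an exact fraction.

y(12) = -398077/33750000 m

Load 1 — point force P=6 kN at a=20/3 m (b=L-a=40/3):
  y_1 = -Pa²(L-x)²(3bL-(3b+a)(L-x))/(6L³EI)  [x>a] = -6·(20/3)²·(20-12)²·(3·(40/3)·20-(3·(40/3)+(20/3))·(20-12))/(6·20³·50000) = -256/84375 m
Load 2 — triangular load w₀=3 kN/m (0→w₀ over full span):
  y_2 = -w₀x²(L-x)²(x+2L)/(120LEI) = -3·12²·(20-12)²·(12+2·20)/(120·20·50000) = -936/78125 m
Load 3 — point force P=-6 kN at a=15 m (b=L-a=5):
  y_3 = -Pb²x²(3aL-(3a+b)x)/(6L³EI)  [x≤a] = -(-6)·5²·12²·(3·15·20-(3·15+5)·12)/(6·20³·50000) = 27/10000 m
Load 4 — applied couple M₀=5 kN·m at a=5 m (b=L-a=15):
  y_4 = (R_Ax³/6 - M_Ax²/2 - M₀(x-a)²/2)/EI  [x>a] with R_A=9/32, M_A=-15/16 = ((9/32)·12³/6 - (-15/16)·12²/2 - 5·(12-5)²/2)/50000 = 13/25000 m
Superposition: y = Σ y_i = -398077/33750000 m ≈ -0.011795 m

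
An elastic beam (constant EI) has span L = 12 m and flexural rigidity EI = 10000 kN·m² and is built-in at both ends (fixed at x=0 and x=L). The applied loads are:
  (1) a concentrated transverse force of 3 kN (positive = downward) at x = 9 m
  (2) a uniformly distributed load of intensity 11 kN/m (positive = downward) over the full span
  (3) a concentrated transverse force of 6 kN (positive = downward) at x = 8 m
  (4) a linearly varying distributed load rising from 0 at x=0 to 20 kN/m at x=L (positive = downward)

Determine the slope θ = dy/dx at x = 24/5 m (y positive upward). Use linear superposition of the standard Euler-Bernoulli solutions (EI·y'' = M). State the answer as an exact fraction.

Load 1 — point force P=3 kN at a=9 m (b=L-a=3):
  θ_1 = -Pb²x(2aL-(3a+b)x)/(2L³EI)  [x≤a] = -3·3²·(24/5)·(2·9·12-(3·9+3)·(24/5))/(2·12³·10000) = -27/100000 rad
Load 2 — uniform load w=11 kN/m over full span:
  θ_2 = -wx(L-x)(L-2x)/(12EI) = -11·(24/5)·(12-(24/5))·(12-2·(24/5))/(12·10000) = -594/78125 rad
Load 3 — point force P=6 kN at a=8 m (b=L-a=4):
  θ_3 = -Pb²x(2aL-(3a+b)x)/(2L³EI)  [x≤a] = -6·4²·(24/5)·(2·8·12-(3·8+4)·(24/5))/(2·12³·10000) = -12/15625 rad
Load 4 — triangular load w₀=20 kN/m (0→w₀ over full span):
  θ_4 = -w₀(2x(L-x)(L-2x)(x+2L)+x²(L-x)²)/(120LEI) = -20·(2·(24/5)·(12-(24/5))·(12-2·(24/5))·((24/5)+2·12)+(24/5)²·(12-(24/5))²)/(120·12·10000) = -648/78125 rad
Superposition: θ = Σ θ_i = -42339/2500000 rad ≈ -0.016936 rad

θ(24/5) = -42339/2500000 rad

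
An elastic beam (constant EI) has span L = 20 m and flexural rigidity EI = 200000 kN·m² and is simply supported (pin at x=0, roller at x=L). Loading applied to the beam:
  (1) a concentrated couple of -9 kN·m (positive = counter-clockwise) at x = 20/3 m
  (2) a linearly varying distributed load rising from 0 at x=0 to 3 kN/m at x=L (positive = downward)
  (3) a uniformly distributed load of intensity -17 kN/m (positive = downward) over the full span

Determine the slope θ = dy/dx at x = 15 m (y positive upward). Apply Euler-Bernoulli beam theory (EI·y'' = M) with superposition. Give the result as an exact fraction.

θ(15) = -22653/1280000 rad

Load 1 — applied couple M₀=-9 kN·m at a=20/3 m (b=L-a=40/3):
  θ_1 = (M₀x²/(2L)-M₀(x-a)+C₁)/EI  [x>a] with C₁=M₀(3b²-L²)/(6L)=-10 = ((-9)·15²/(2·20)-(-9)·(15-(20/3))+(-10))/200000 = 23/320000 rad
Load 2 — triangular load w₀=3 kN/m (0→w₀ over full span):
  θ_2 = -w₀(7L⁴-30L²x²+15x⁴)/(360LEI) = -3·(7·20⁴-30·20²·15²+15·15⁴)/(360·20·200000) = 1313/768000 rad
Load 3 — uniform load w=-17 kN/m over full span:
  θ_3 = -w(L³-6Lx²+4x³)/(24EI) = -(-17)·(20³-6·20·15²+4·15³)/(24·200000) = -187/9600 rad
Superposition: θ = Σ θ_i = -22653/1280000 rad ≈ -0.017698 rad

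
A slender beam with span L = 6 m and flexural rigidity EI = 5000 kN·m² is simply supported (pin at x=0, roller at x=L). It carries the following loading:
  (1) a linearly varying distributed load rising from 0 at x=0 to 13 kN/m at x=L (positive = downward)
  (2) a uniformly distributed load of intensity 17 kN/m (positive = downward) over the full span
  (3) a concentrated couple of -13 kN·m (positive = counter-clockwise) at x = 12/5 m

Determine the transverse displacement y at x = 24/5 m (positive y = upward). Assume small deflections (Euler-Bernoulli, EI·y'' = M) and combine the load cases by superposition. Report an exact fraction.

Load 1 — triangular load w₀=13 kN/m (0→w₀ over full span):
  y_1 = -w₀x(7L⁴-10L²x²+3x⁴)/(360LEI) = -13·(24/5)·(7·6⁴-10·6²·(24/5)²+3·(24/5)⁴)/(360·6·5000) = -133731/9765625 m
Load 2 — uniform load w=17 kN/m over full span:
  y_2 = -wx(L³-2Lx²+x³)/(24EI) = -17·(24/5)·(6³-2·6·(24/5)²+(24/5)³)/(24·5000) = -13311/390625 m
Load 3 — applied couple M₀=-13 kN·m at a=12/5 m (b=L-a=18/5):
  y_3 = (M₀x³/(6L)-M₀(x-a)²/2+C₁x)/EI  [x>a] with C₁=M₀(3b²-L²)/(6L)=-26/25 = ((-13)·(24/5)³/(6·6)-(-13)·((24/5)-(12/5))²/2+(-26/25)·(24/5))/5000 = -117/78125 m
Superposition: y = Σ y_i = -481131/9765625 m ≈ -0.049268 m

y(24/5) = -481131/9765625 m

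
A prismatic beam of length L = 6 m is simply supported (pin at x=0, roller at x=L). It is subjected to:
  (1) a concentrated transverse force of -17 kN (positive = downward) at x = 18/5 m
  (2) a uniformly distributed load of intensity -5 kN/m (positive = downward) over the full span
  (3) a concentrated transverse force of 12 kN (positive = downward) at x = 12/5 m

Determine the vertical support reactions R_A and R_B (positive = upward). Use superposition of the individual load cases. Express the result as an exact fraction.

Load 1 — point force P=-17 kN at a=18/5 m (b=L-a=12/5):
  R_A = Pb/L = (-17)·(12/5)/6 = -34/5 kN
  R_B = Pa/L = (-17)·(18/5)/6 = -51/5 kN
Load 2 — uniform load w=-5 kN/m over full span:
  R_A = wL/2 = (-5)·6/2 = -15 kN
  R_B = wL/2 = (-5)·6/2 = -15 kN
Load 3 — point force P=12 kN at a=12/5 m (b=L-a=18/5):
  R_A = Pb/L = 12·(18/5)/6 = 36/5 kN
  R_B = Pa/L = 12·(12/5)/6 = 24/5 kN
Superposition: R_A = -73/5 kN, R_B = -102/5 kN

R_A = -73/5 kN, R_B = -102/5 kN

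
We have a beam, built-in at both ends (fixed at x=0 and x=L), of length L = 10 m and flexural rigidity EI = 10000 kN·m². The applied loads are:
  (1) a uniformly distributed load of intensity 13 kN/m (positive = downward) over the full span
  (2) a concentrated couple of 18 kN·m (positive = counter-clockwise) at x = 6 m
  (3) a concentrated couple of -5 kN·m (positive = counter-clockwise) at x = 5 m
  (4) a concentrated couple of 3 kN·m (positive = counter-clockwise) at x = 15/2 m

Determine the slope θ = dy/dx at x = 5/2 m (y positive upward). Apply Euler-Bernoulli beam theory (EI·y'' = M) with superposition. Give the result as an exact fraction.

θ(5/2) = -69357/6400000 rad

Load 1 — uniform load w=13 kN/m over full span:
  θ_1 = -wx(L-x)(L-2x)/(12EI) = -13·(5/2)·(10-(5/2))·(10-2·(5/2))/(12·10000) = -13/1280 rad
Load 2 — applied couple M₀=18 kN·m at a=6 m (b=L-a=4):
  θ_2 = (R_Ax²/2 - M_Ax)/EI  [x≤a] with R_A=324/125, M_A=144/25 = ((324/125)·(5/2)²/2 - (144/25)·(5/2))/10000 = -63/100000 rad
Load 3 — applied couple M₀=-5 kN·m at a=5 m (b=L-a=5):
  θ_3 = (R_Ax²/2 - M_Ax)/EI  [x≤a] with R_A=-3/4, M_A=-5/4 = ((-3/4)·(5/2)²/2 - (-5/4)·(5/2))/10000 = 1/12800 rad
Load 4 — applied couple M₀=3 kN·m at a=15/2 m (b=L-a=5/2):
  θ_4 = (R_Ax²/2 - M_Ax)/EI  [x≤a] with R_A=27/80, M_A=15/16 = ((27/80)·(5/2)²/2 - (15/16)·(5/2))/10000 = -33/256000 rad
Superposition: θ = Σ θ_i = -69357/6400000 rad ≈ -0.010837 rad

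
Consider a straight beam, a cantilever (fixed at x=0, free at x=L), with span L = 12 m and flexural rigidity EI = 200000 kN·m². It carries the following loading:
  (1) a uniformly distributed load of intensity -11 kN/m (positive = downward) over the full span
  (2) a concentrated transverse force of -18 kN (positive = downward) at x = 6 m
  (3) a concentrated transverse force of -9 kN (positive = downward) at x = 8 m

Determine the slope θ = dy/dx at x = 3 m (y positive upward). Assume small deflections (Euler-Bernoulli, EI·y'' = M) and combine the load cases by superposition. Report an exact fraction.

Load 1 — uniform load w=-11 kN/m over full span:
  θ_1 = -wx(x²-3Lx+3L²)/(6EI) = -(-11)·3·(3²-3·12·3+3·12²)/(6·200000) = 3663/400000 rad
Load 2 — point force P=-18 kN at a=6 m (b=L-a=6):
  θ_2 = -Px(2a-x)/(2EI)  [x≤a] = -(-18)·3·(2·6-3)/(2·200000) = 243/200000 rad
Load 3 — point force P=-9 kN at a=8 m (b=L-a=4):
  θ_3 = -Px(2a-x)/(2EI)  [x≤a] = -(-9)·3·(2·8-3)/(2·200000) = 351/400000 rad
Superposition: θ = Σ θ_i = 9/800 rad ≈ 0.011250 rad

θ(3) = 9/800 rad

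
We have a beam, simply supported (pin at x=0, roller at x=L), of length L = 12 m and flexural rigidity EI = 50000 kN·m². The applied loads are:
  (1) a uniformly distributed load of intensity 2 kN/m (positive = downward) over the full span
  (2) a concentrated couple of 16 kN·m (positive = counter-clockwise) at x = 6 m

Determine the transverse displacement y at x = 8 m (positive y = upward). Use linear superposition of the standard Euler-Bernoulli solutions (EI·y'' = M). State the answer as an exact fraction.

y(8) = -254/28125 m

Load 1 — uniform load w=2 kN/m over full span:
  y_1 = -wx(L³-2Lx²+x³)/(24EI) = -2·8·(12³-2·12·8²+8³)/(24·50000) = -88/9375 m
Load 2 — applied couple M₀=16 kN·m at a=6 m (b=L-a=6):
  y_2 = (M₀x³/(6L)-M₀(x-a)²/2+C₁x)/EI  [x>a] with C₁=M₀(3b²-L²)/(6L)=-8 = (16·8³/(6·12)-16·(8-6)²/2+(-8)·8)/50000 = 2/5625 m
Superposition: y = Σ y_i = -254/28125 m ≈ -0.009031 m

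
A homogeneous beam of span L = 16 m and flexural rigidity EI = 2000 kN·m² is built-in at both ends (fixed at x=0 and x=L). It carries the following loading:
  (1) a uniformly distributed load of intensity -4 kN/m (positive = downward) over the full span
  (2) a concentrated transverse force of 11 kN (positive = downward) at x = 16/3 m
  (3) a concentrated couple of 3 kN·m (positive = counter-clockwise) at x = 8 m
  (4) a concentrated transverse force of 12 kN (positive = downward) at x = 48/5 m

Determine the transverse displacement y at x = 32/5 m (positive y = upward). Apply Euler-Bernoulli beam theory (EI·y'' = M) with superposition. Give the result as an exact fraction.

Load 1 — uniform load w=-4 kN/m over full span:
  y_1 = -wx²(L-x)²/(24EI) = -(-4)·(32/5)²·(16-(32/5))²/(24·2000) = 24576/78125 m
Load 2 — point force P=11 kN at a=16/3 m (b=L-a=32/3):
  y_2 = -Pa²(L-x)²(3bL-(3b+a)(L-x))/(6L³EI)  [x>a] = -11·(16/3)²·(16-(32/5))²·(3·(32/3)·16-(3·(32/3)+(16/3))·(16-(32/5)))/(6·16³·2000) = -1408/15625 m
Load 3 — applied couple M₀=3 kN·m at a=8 m (b=L-a=8):
  y_3 = (R_Ax³/6 - M_Ax²/2)/EI  [x≤a] with R_A=9/32, M_A=3/4 = ((9/32)·(32/5)³/6 - (3/4)·(32/5)²/2)/2000 = -24/15625 m
Load 4 — point force P=12 kN at a=48/5 m (b=L-a=32/5):
  y_4 = -Pb²x²(3aL-(3a+b)x)/(6L³EI)  [x≤a] = -12·(32/5)²·(32/5)²·(3·(48/5)·16-(3·(48/5)+(32/5))·(32/5))/(6·16³·2000) = -188416/1953125 m
Superposition: y = Σ y_i = 246984/1953125 m ≈ 0.126456 m

y(32/5) = 246984/1953125 m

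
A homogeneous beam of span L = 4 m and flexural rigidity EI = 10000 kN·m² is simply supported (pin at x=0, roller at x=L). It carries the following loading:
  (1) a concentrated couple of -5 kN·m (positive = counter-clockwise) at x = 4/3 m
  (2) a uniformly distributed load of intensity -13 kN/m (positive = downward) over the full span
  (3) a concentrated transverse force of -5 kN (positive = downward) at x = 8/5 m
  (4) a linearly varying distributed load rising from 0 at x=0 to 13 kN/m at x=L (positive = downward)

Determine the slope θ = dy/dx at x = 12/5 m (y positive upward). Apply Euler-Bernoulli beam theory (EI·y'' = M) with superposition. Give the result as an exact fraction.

Load 1 — applied couple M₀=-5 kN·m at a=4/3 m (b=L-a=8/3):
  θ_1 = (M₀x²/(2L)-M₀(x-a)+C₁)/EI  [x>a] with C₁=M₀(3b²-L²)/(6L)=-10/9 = ((-5)·(12/5)²/(2·4)-(-5)·((12/5)-(4/3))+(-10/9))/10000 = 7/112500 rad
Load 2 — uniform load w=-13 kN/m over full span:
  θ_2 = -w(L³-6Lx²+4x³)/(24EI) = -(-13)·(4³-6·4·(12/5)²+4·(12/5)³)/(24·10000) = -481/468750 rad
Load 3 — point force P=-5 kN at a=8/5 m (b=L-a=12/5):
  θ_3 = -Pa(2L²-6Lx+3x²+a²)/(6LEI)  [x>a] = -(-5)·(8/5)·(2·4²-6·4·(12/5)+3·(12/5)²+(8/5)²)/(6·4·10000) = -3/15625 rad
Load 4 — triangular load w₀=13 kN/m (0→w₀ over full span):
  θ_4 = -w₀(7L⁴-30L²x²+15x⁴)/(360LEI) = -13·(7·4⁴-30·4²·(12/5)²+15·(12/5)⁴)/(360·4·10000) = 1508/3515625 rad
Superposition: θ = Σ θ_i = -10223/14062500 rad ≈ -0.000727 rad

θ(12/5) = -10223/14062500 rad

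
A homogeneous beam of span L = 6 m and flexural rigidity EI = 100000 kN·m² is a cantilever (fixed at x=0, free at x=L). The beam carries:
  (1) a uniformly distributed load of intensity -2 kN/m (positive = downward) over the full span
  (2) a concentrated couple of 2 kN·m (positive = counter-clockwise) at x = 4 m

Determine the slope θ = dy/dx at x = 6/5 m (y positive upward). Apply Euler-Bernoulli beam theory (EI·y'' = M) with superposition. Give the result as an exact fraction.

Load 1 — uniform load w=-2 kN/m over full span:
  θ_1 = -wx(x²-3Lx+3L²)/(6EI) = -(-2)·(6/5)·((6/5)²-3·6·(6/5)+3·6²)/(6·100000) = 549/1562500 rad
Load 2 — applied couple M₀=2 kN·m at a=4 m (b=L-a=2):
  θ_2 = M₀x/EI  [x≤a] = 2·(6/5)/100000 = 3/125000 rad
Superposition: θ = Σ θ_i = 1173/3125000 rad ≈ 0.000375 rad

θ(6/5) = 1173/3125000 rad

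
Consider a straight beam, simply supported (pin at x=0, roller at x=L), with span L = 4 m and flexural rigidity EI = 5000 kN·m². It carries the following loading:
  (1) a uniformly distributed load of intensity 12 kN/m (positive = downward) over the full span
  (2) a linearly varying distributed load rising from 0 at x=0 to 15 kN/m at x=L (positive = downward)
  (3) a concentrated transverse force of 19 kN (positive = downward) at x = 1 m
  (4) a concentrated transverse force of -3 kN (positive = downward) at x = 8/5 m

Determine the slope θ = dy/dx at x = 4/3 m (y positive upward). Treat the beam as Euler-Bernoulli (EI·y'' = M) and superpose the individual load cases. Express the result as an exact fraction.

θ(4/3) = -2366893/405000000 rad

Load 1 — uniform load w=12 kN/m over full span:
  θ_1 = -w(L³-6Lx²+4x³)/(24EI) = -12·(4³-6·4·(4/3)²+4·(4/3)³)/(24·5000) = -52/16875 rad
Load 2 — triangular load w₀=15 kN/m (0→w₀ over full span):
  θ_2 = -w₀(7L⁴-30L²x²+15x⁴)/(360LEI) = -15·(7·4⁴-30·4²·(4/3)²+15·(4/3)⁴)/(360·4·5000) = -104/50625 rad
Load 3 — point force P=19 kN at a=1 m (b=L-a=3):
  θ_3 = -Pa(2L²-6Lx+3x²+a²)/(6LEI)  [x>a] = -19·1·(2·4²-6·4·(4/3)+3·(4/3)²+1²)/(6·4·5000) = -361/360000 rad
Load 4 — point force P=-3 kN at a=8/5 m (b=L-a=12/5):
  θ_4 = -Pb(L²-b²-3x²)/(6LEI)  [x≤a] = -(-3)·(12/5)·(4²-(12/5)²-3·(4/3)²)/(6·4·5000) = 23/78125 rad
Superposition: θ = Σ θ_i = -2366893/405000000 rad ≈ -0.005844 rad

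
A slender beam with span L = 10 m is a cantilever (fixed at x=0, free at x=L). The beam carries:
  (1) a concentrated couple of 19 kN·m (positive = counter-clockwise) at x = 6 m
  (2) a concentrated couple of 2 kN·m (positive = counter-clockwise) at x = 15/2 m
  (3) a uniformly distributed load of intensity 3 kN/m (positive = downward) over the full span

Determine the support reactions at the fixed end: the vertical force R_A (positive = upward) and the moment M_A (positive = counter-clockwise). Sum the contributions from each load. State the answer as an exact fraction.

Load 1 — applied couple M₀=19 kN·m at a=6 m (b=L-a=4):
  R_A = 0 kN
  M_A = -M₀ = -19 kN·m
Load 2 — applied couple M₀=2 kN·m at a=15/2 m (b=L-a=5/2):
  R_A = 0 kN
  M_A = -M₀ = -2 kN·m
Load 3 — uniform load w=3 kN/m over full span:
  R_A = wL = 3·10 = 30 kN
  M_A = wL²/2 = 3·10²/2 = 150 kN·m
Superposition: R_A = 30 kN, M_A = 129 kN·m

R_A = 30 kN, M_A = 129 kN·m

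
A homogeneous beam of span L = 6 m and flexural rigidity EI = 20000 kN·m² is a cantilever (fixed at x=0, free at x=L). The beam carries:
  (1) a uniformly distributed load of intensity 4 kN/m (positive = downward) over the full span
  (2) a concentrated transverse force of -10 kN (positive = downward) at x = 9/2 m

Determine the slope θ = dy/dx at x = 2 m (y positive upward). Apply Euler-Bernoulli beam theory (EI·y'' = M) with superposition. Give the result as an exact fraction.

θ(2) = -47/30000 rad

Load 1 — uniform load w=4 kN/m over full span:
  θ_1 = -wx(x²-3Lx+3L²)/(6EI) = -4·2·(2²-3·6·2+3·6²)/(6·20000) = -19/3750 rad
Load 2 — point force P=-10 kN at a=9/2 m (b=L-a=3/2):
  θ_2 = -Px(2a-x)/(2EI)  [x≤a] = -(-10)·2·(2·(9/2)-2)/(2·20000) = 7/2000 rad
Superposition: θ = Σ θ_i = -47/30000 rad ≈ -0.001567 rad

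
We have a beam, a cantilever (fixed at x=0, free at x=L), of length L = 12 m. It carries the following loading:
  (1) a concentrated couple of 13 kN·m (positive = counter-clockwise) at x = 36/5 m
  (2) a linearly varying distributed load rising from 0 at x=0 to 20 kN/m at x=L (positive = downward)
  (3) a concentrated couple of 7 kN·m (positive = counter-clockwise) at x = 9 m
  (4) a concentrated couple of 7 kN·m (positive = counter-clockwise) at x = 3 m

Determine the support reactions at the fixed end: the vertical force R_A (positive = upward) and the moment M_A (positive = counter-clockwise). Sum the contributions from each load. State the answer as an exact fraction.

Load 1 — applied couple M₀=13 kN·m at a=36/5 m (b=L-a=24/5):
  R_A = 0 kN
  M_A = -M₀ = -13 kN·m
Load 2 — triangular load w₀=20 kN/m (0→w₀ over full span):
  R_A = w₀L/2 = 20·12/2 = 120 kN
  M_A = w₀L²/3 = 20·12²/3 = 960 kN·m
Load 3 — applied couple M₀=7 kN·m at a=9 m (b=L-a=3):
  R_A = 0 kN
  M_A = -M₀ = -7 kN·m
Load 4 — applied couple M₀=7 kN·m at a=3 m (b=L-a=9):
  R_A = 0 kN
  M_A = -M₀ = -7 kN·m
Superposition: R_A = 120 kN, M_A = 933 kN·m

R_A = 120 kN, M_A = 933 kN·m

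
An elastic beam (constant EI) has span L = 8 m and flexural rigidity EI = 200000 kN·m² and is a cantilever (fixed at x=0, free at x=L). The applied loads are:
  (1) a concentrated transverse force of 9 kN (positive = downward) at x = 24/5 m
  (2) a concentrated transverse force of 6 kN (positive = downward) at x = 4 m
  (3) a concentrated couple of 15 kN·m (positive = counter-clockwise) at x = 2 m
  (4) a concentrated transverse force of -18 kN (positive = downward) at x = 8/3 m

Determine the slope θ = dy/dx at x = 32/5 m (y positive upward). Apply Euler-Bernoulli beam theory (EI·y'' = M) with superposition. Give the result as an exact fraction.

Load 1 — point force P=9 kN at a=24/5 m (b=L-a=16/5):
  θ_1 = -Pa²/(2EI)  [x>a] = -9·(24/5)²/(2·200000) = -81/156250 rad
Load 2 — point force P=6 kN at a=4 m (b=L-a=4):
  θ_2 = -Pa²/(2EI)  [x>a] = -6·4²/(2·200000) = -3/12500 rad
Load 3 — applied couple M₀=15 kN·m at a=2 m (b=L-a=6):
  θ_3 = M₀a/EI  [x>a] = 15·2/200000 = 3/20000 rad
Load 4 — point force P=-18 kN at a=8/3 m (b=L-a=16/3):
  θ_4 = -Pa²/(2EI)  [x>a] = -(-18)·(8/3)²/(2·200000) = 1/3125 rad
Superposition: θ = Σ θ_i = -721/2500000 rad ≈ -0.000288 rad

θ(32/5) = -721/2500000 rad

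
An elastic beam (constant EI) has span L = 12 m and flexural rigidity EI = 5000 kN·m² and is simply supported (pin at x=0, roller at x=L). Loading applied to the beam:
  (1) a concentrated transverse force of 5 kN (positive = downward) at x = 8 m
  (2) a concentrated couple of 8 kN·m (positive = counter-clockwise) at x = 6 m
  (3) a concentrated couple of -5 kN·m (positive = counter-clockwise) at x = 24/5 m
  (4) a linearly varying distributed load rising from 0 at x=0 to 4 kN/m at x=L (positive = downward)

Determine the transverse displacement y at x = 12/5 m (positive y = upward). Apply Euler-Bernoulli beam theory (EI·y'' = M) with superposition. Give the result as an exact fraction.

y(12/5) = -2324921/29296875 m

Load 1 — point force P=5 kN at a=8 m (b=L-a=4):
  y_1 = -Pbx(L²-b²-x²)/(6LEI)  [x≤a] = -5·4·(12/5)·(12²-4²-(12/5)²)/(6·12·5000) = -764/46875 m
Load 2 — applied couple M₀=8 kN·m at a=6 m (b=L-a=6):
  y_2 = (M₀x³/(6L)+C₁x)/EI  [x≤a] with C₁=M₀(3b²-L²)/(6L)=-4 = (8·(12/5)³/(6·12)+(-4)·(12/5))/5000 = -126/78125 m
Load 3 — applied couple M₀=-5 kN·m at a=24/5 m (b=L-a=36/5):
  y_3 = (M₀x³/(6L)+C₁x)/EI  [x≤a] with C₁=M₀(3b²-L²)/(6L)=-4/5 = ((-5)·(12/5)³/(6·12)+(-4/5)·(12/5))/5000 = -9/15625 m
Load 4 — triangular load w₀=4 kN/m (0→w₀ over full span):
  y_4 = -w₀x(7L⁴-10L²x²+3x⁴)/(360LEI) = -4·(12/5)·(7·12⁴-10·12²·(12/5)²+3·(12/5)⁴)/(360·12·5000) = -594432/9765625 m
Superposition: y = Σ y_i = -2324921/29296875 m ≈ -0.079357 m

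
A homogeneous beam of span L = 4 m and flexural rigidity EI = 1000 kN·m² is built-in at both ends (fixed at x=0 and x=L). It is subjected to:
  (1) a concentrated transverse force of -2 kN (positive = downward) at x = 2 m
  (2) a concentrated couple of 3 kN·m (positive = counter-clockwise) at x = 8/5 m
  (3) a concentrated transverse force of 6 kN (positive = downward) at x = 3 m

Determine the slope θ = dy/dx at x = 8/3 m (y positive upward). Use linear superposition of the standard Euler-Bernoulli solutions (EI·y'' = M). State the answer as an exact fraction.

θ(8/3) = -97/225000 rad

Load 1 — point force P=-2 kN at a=2 m (b=L-a=2):
  θ_1 = Pa²(L-x)(2bL-(3b+a)(L-x))/(2L³EI)  [x>a] = (-2)·2²·(4-(8/3))·(2·2·4-(3·2+2)·(4-(8/3)))/(2·4³·1000) = -1/2250 rad
Load 2 — applied couple M₀=3 kN·m at a=8/5 m (b=L-a=12/5):
  θ_2 = (R_Ax²/2 - M_Ax - M₀(x-a))/EI  [x>a] with R_A=27/25, M_A=9/25 = ((27/25)·(8/3)²/2 - (9/25)·(8/3) - 3·((8/3)-(8/5)))/1000 = -1/3125 rad
Load 3 — point force P=6 kN at a=3 m (b=L-a=1):
  θ_3 = -Pb²x(2aL-(3a+b)x)/(2L³EI)  [x≤a] = -6·1²·(8/3)·(2·3·4-(3·3+1)·(8/3))/(2·4³·1000) = 1/3000 rad
Superposition: θ = Σ θ_i = -97/225000 rad ≈ -0.000431 rad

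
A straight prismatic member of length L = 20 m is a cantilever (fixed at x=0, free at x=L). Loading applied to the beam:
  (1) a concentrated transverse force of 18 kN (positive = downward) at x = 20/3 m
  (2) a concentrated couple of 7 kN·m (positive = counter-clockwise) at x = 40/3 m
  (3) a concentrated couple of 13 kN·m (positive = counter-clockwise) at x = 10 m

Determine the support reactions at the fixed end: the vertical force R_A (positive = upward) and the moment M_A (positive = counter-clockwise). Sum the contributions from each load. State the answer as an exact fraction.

Load 1 — point force P=18 kN at a=20/3 m (b=L-a=40/3):
  R_A = P = 18 kN
  M_A = Pa = 18·(20/3) = 120 kN·m
Load 2 — applied couple M₀=7 kN·m at a=40/3 m (b=L-a=20/3):
  R_A = 0 kN
  M_A = -M₀ = -7 kN·m
Load 3 — applied couple M₀=13 kN·m at a=10 m (b=L-a=10):
  R_A = 0 kN
  M_A = -M₀ = -13 kN·m
Superposition: R_A = 18 kN, M_A = 100 kN·m

R_A = 18 kN, M_A = 100 kN·m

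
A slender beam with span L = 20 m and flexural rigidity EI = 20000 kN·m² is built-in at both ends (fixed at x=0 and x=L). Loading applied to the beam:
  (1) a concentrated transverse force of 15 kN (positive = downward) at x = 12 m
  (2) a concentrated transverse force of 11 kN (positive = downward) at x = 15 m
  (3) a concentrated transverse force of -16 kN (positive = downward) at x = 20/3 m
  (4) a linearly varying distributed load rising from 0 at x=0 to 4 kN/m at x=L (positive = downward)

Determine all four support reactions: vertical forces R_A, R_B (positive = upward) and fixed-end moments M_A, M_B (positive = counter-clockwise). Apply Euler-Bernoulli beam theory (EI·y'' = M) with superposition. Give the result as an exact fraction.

Load 1 — point force P=15 kN at a=12 m (b=L-a=8):
  R_A = Pb²(3a+b)/L³ = 15·8²·(3·12+8)/20³ = 132/25 kN
  M_A = Pab²/L² = 15·12·8²/20² = 144/5 kN·m
  R_B = Pa²(a+3b)/L³ = 15·12²·(12+3·8)/20³ = 243/25 kN
  M_B = -Pa²b/L² = -15·12²·8/20² = -216/5 kN·m
Load 2 — point force P=11 kN at a=15 m (b=L-a=5):
  R_A = Pb²(3a+b)/L³ = 11·5²·(3·15+5)/20³ = 55/32 kN
  M_A = Pab²/L² = 11·15·5²/20² = 165/16 kN·m
  R_B = Pa²(a+3b)/L³ = 11·15²·(15+3·5)/20³ = 297/32 kN
  M_B = -Pa²b/L² = -11·15²·5/20² = -495/16 kN·m
Load 3 — point force P=-16 kN at a=20/3 m (b=L-a=40/3):
  R_A = Pb²(3a+b)/L³ = (-16)·(40/3)²·(3·(20/3)+(40/3))/20³ = -320/27 kN
  M_A = Pab²/L² = (-16)·(20/3)·(40/3)²/20² = -1280/27 kN·m
  R_B = Pa²(a+3b)/L³ = (-16)·(20/3)²·((20/3)+3·(40/3))/20³ = -112/27 kN
  M_B = -Pa²b/L² = -(-16)·(20/3)²·(40/3)/20² = 640/27 kN·m
Load 4 — triangular load w₀=4 kN/m (0→w₀ over full span):
  R_A = 3w₀L/20 = 3·4·20/20 = 12 kN
  M_A = w₀L²/30 = 4·20²/30 = 160/3 kN·m
  R_B = 7w₀L/20 = 7·4·20/20 = 28 kN
  M_B = -w₀L²/20 = -4·20²/20 = -80 kN·m
Superposition: R_A = 154373/21600 kN, M_A = 97283/2160 kN·m, R_B = 925627/21600 kN, M_B = -281737/2160 kN·m

R_A = 154373/21600 kN, M_A = 97283/2160 kN·m, R_B = 925627/21600 kN, M_B = -281737/2160 kN·m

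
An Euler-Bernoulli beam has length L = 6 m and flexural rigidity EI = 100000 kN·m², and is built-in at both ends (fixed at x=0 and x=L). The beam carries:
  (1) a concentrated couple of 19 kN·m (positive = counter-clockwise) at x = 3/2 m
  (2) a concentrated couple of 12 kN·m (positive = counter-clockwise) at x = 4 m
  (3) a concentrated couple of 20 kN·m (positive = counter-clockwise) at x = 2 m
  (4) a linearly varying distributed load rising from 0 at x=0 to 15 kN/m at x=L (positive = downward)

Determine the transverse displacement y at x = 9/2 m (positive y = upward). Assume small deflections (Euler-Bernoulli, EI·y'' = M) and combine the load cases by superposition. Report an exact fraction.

y(9/2) = -3833/51200000 m

Load 1 — applied couple M₀=19 kN·m at a=3/2 m (b=L-a=9/2):
  y_1 = (R_Ax³/6 - M_Ax²/2 - M₀(x-a)²/2)/EI  [x>a] with R_A=57/16, M_A=-57/16 = ((57/16)·(9/2)³/6 - (-57/16)·(9/2)²/2 - 19·((9/2)-(3/2))²/2)/100000 = 1197/25600000 m
Load 2 — applied couple M₀=12 kN·m at a=4 m (b=L-a=2):
  y_2 = (R_Ax³/6 - M_Ax²/2 - M₀(x-a)²/2)/EI  [x>a] with R_A=8/3, M_A=4 = ((8/3)·(9/2)³/6 - 4·(9/2)²/2 - 12·((9/2)-4)²/2)/100000 = -3/200000 m
Load 3 — applied couple M₀=20 kN·m at a=2 m (b=L-a=4):
  y_3 = (R_Ax³/6 - M_Ax²/2 - M₀(x-a)²/2)/EI  [x>a] with R_A=40/9, M_A=0 = ((40/9)·(9/2)³/6 - 0·(9/2)²/2 - 20·((9/2)-2)²/2)/100000 = 1/20000 m
Load 4 — triangular load w₀=15 kN/m (0→w₀ over full span):
  y_4 = -w₀x²(L-x)²(x+2L)/(120LEI) = -15·(9/2)²·(6-(9/2))²·((9/2)+2·6)/(120·6·100000) = -8019/51200000 m
Superposition: y = Σ y_i = -3833/51200000 m ≈ -0.000075 m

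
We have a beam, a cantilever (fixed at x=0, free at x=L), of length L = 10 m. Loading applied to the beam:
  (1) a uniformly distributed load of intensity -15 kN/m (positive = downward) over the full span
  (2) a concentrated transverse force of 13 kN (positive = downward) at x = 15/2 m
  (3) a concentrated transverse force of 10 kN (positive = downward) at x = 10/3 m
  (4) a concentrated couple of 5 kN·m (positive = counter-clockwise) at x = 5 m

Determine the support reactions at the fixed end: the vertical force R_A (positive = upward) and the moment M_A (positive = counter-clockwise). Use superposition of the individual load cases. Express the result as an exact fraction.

Load 1 — uniform load w=-15 kN/m over full span:
  R_A = wL = (-15)·10 = -150 kN
  M_A = wL²/2 = (-15)·10²/2 = -750 kN·m
Load 2 — point force P=13 kN at a=15/2 m (b=L-a=5/2):
  R_A = P = 13 kN
  M_A = Pa = 13·(15/2) = 195/2 kN·m
Load 3 — point force P=10 kN at a=10/3 m (b=L-a=20/3):
  R_A = P = 10 kN
  M_A = Pa = 10·(10/3) = 100/3 kN·m
Load 4 — applied couple M₀=5 kN·m at a=5 m (b=L-a=5):
  R_A = 0 kN
  M_A = -M₀ = -5 kN·m
Superposition: R_A = -127 kN, M_A = -3745/6 kN·m

R_A = -127 kN, M_A = -3745/6 kN·m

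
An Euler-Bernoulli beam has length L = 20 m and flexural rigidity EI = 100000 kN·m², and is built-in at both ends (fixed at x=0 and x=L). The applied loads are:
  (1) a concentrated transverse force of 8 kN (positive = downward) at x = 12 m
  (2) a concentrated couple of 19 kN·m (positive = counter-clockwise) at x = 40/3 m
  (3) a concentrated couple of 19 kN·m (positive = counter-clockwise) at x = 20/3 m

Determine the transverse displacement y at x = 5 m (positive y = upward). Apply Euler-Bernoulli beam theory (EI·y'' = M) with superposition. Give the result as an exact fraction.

Load 1 — point force P=8 kN at a=12 m (b=L-a=8):
  y_1 = -Pb²x²(3aL-(3a+b)x)/(6L³EI)  [x≤a] = -8·8²·5²·(3·12·20-(3·12+8)·5)/(6·20³·100000) = -1/750 m
Load 2 — applied couple M₀=19 kN·m at a=40/3 m (b=L-a=20/3):
  y_2 = (R_Ax³/6 - M_Ax²/2)/EI  [x≤a] with R_A=19/15, M_A=19/3 = ((19/15)·5³/6 - (19/3)·5²/2)/100000 = -19/36000 m
Load 3 — applied couple M₀=19 kN·m at a=20/3 m (b=L-a=40/3):
  y_3 = (R_Ax³/6 - M_Ax²/2)/EI  [x≤a] with R_A=19/15, M_A=0 = ((19/15)·5³/6 - 0·5²/2)/100000 = 19/72000 m
Superposition: y = Σ y_i = -23/14400 m ≈ -0.001597 m

y(5) = -23/14400 m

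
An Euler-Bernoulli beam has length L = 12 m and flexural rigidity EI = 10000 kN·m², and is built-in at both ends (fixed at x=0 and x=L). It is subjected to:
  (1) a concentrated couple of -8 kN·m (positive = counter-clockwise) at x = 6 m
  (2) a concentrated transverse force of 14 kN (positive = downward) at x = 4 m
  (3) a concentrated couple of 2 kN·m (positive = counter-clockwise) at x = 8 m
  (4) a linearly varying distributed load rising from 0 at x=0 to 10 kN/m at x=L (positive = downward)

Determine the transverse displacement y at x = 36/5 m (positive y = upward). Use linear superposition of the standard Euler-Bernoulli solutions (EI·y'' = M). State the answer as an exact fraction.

y(36/5) = -201157/5859375 m

Load 1 — applied couple M₀=-8 kN·m at a=6 m (b=L-a=6):
  y_1 = (R_Ax³/6 - M_Ax²/2 - M₀(x-a)²/2)/EI  [x>a] with R_A=-1, M_A=-2 = ((-1)·(36/5)³/6 - (-2)·(36/5)²/2 - (-8)·((36/5)-6)²/2)/10000 = -36/78125 m
Load 2 — point force P=14 kN at a=4 m (b=L-a=8):
  y_2 = -Pa²(L-x)²(3bL-(3b+a)(L-x))/(6L³EI)  [x>a] = -14·4²·(12-(36/5))²·(3·8·12-(3·8+4)·(12-(36/5)))/(6·12³·10000) = -1792/234375 m
Load 3 — applied couple M₀=2 kN·m at a=8 m (b=L-a=4):
  y_3 = (R_Ax³/6 - M_Ax²/2)/EI  [x≤a] with R_A=2/9, M_A=2/3 = ((2/9)·(36/5)³/6 - (2/3)·(36/5)²/2)/10000 = -27/78125 m
Load 4 — triangular load w₀=10 kN/m (0→w₀ over full span):
  y_4 = -w₀x²(L-x)²(x+2L)/(120LEI) = -10·(36/5)²·(12-(36/5))²·((36/5)+2·12)/(120·12·10000) = -50544/1953125 m
Superposition: y = Σ y_i = -201157/5859375 m ≈ -0.034331 m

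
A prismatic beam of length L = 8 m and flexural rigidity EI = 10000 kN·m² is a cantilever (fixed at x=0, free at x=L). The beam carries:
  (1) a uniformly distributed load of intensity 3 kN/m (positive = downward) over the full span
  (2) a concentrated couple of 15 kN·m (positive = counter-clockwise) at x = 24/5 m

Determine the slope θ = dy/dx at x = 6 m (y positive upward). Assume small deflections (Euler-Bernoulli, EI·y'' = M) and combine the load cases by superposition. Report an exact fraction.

Load 1 — uniform load w=3 kN/m over full span:
  θ_1 = -wx(x²-3Lx+3L²)/(6EI) = -3·6·(6²-3·8·6+3·8²)/(6·10000) = -63/2500 rad
Load 2 — applied couple M₀=15 kN·m at a=24/5 m (b=L-a=16/5):
  θ_2 = M₀a/EI  [x>a] = 15·(24/5)/10000 = 9/1250 rad
Superposition: θ = Σ θ_i = -9/500 rad ≈ -0.018000 rad

θ(6) = -9/500 rad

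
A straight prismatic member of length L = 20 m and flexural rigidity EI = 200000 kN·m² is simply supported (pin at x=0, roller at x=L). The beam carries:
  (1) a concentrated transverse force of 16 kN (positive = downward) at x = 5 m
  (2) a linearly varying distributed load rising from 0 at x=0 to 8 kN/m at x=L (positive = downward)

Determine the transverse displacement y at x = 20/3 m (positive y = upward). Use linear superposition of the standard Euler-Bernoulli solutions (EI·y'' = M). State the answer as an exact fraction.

Load 1 — point force P=16 kN at a=5 m (b=L-a=15):
  y_1 = -Pa(L-x)(2Lx-a²-x²)/(6LEI)  [x>a] = -16·5·(20-(20/3))·(2·20·(20/3)-5²-(20/3)²)/(6·20·200000) = -71/8100 m
Load 2 — triangular load w₀=8 kN/m (0→w₀ over full span):
  y_2 = -w₀x(7L⁴-10L²x²+3x⁴)/(360LEI) = -8·(20/3)·(7·20⁴-10·20²·(20/3)²+3·(20/3)⁴)/(360·20·200000) = -128/3645 m
Superposition: y = Σ y_i = -3199/72900 m ≈ -0.043882 m

y(20/3) = -3199/72900 m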